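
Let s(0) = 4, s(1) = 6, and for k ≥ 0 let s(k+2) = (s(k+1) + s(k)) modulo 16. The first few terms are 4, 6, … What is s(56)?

Listing terms: s(0) = 4,  s(1) = 6,  s(2) = 10,  s(3) = 0,  s(4) = 10,  s(5) = 10,  s(6) = 4,  s(7) = 14,  s(8) = 2,  s(9) = 0,  s(10) = 2,  s(11) = 2,  s(12) = 4,  s(13) = 6.
The sequence repeats with period 12.
So s(56) = s(0 + ((56-0) mod 12)) = s(8) = 2.

2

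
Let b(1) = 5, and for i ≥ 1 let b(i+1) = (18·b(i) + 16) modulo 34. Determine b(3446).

28

Computing terms: b(1) = 5; b(2) = 4; b(3) = 20; b(4) = 2; b(5) = 18; b(6) = 0; b(7) = 16; b(8) = 32; b(9) = 14; b(10) = 30; b(11) = 12; b(12) = 28; b(13) = 10; b(14) = 26; b(15) = 8; b(16) = 24; b(17) = 6; b(18) = 22; b(19) = 4.
Since b(19) = b(2) = 4, the sequence is eventually periodic: after a pre-period of length 1 it cycles with period 17.
For i ≥ 2, b(i) depends only on (i - 2) mod 17. (3446 - 2) mod 17 = 10, so b(3446) = b(12) = 28.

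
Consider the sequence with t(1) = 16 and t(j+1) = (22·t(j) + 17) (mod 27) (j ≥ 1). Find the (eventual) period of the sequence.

We have t(1) = 16,  t(2) = 18,  t(3) = 8,  t(4) = 4,  t(5) = 24,  t(6) = 5,  t(7) = 19,  t(8) = 3,  t(9) = 2,  t(10) = 7,  t(11) = 9,  t(12) = 26,  t(13) = 22,  t(14) = 15,  t(15) = 23,  t(16) = 10,  t(17) = 21,  t(18) = 20,  t(19) = 25,  t(20) = 0,  t(21) = 17,  t(22) = 13,  t(23) = 6,  t(24) = 14,  t(25) = 1,  t(26) = 12,  t(27) = 11,  t(28) = 16.
Since t(28) = t(1) = 16, the sequence is periodic with period 27.

27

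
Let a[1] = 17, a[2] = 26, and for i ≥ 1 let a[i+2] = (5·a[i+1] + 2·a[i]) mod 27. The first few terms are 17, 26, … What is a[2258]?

a[1] = 17, a[2] = 26, a[3] = 2, a[4] = 8, a[5] = 17, a[6] = 20, a[7] = 26, a[8] = 8, a[9] = 11, a[10] = 17, a[11] = 26.
The sequence repeats with period 9.
(2258 - 1) mod 9 = 7, so a[2258] = a[8] = 8.

8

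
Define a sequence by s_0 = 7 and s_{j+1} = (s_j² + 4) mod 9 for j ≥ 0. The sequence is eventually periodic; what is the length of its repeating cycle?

3

Listing terms: s_0 = 7,  s_1 = 8,  s_2 = 5,  s_3 = 2,  s_4 = 8.
Since s_4 = s_1 = 8, the sequence is eventually periodic: after a pre-period of length 1 it cycles with period 3.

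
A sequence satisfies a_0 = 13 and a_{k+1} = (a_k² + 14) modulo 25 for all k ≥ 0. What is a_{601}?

We have a_0 = 13, a_1 = 8, a_2 = 3, a_3 = 23, a_4 = 18, a_5 = 13.
Since a_5 = a_0 = 13, the sequence is periodic with period 5.
So a_{601} = a_{0 + ((601-0) mod 5)} = a_1 = 8.

8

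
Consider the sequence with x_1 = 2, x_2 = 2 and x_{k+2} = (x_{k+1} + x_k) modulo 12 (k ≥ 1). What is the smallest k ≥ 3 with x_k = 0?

12

We have x_1 = 2; x_2 = 2; x_3 = 4; x_4 = 6; x_5 = 10; x_6 = 4; x_7 = 2; x_8 = 6; x_9 = 8; x_{10} = 2; x_{11} = 10; x_{12} = 0; x_{13} = 10; x_{14} = 10; x_{15} = 8; x_{16} = 6; x_{17} = 2; x_{18} = 8; x_{19} = 10; x_{20} = 6; x_{21} = 4; x_{22} = 10; x_{23} = 2; x_{24} = 0; x_{25} = 2; x_{26} = 2.
Since (x_{25}, x_{26}) = (x_1, x_2) = (2, 2) (two consecutive terms determine the rest), the sequence is periodic with period 24.
The value 0 first appears (with k ≥ 3) at x_{12}.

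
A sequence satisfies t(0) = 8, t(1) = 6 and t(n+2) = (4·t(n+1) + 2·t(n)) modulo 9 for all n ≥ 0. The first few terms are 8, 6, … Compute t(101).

5

Listing terms: t(0) = 8, t(1) = 6, t(2) = 4, t(3) = 1, t(4) = 3, t(5) = 5, t(6) = 8, t(7) = 6.
Since (t(6), t(7)) = (t(0), t(1)) = (8, 6) (two consecutive terms determine the rest), the sequence is periodic with period 6.
(101 - 0) mod 6 = 5, so t(101) = t(5) = 5.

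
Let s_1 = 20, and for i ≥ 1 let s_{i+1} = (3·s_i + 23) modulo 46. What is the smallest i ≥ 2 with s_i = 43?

12

Computing terms: s_1 = 20,  s_2 = 37,  s_3 = 42,  s_4 = 11,  s_5 = 10,  s_6 = 7,  s_7 = 44,  s_8 = 17,  s_9 = 28,  s_{10} = 15,  s_{11} = 22,  s_{12} = 43,  s_{13} = 14,  s_{14} = 19,  s_{15} = 34,  s_{16} = 33,  s_{17} = 30,  s_{18} = 21,  s_{19} = 40,  s_{20} = 5,  s_{21} = 38,  s_{22} = 45,  s_{23} = 20.
Since s_{23} = s_1 = 20, the sequence is periodic with period 22.
The value 43 first appears (with i ≥ 2) at s_{12}.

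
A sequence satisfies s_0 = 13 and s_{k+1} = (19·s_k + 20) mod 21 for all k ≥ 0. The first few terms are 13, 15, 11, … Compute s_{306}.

s_0 = 13,  s_1 = 15,  s_2 = 11,  s_3 = 19,  s_4 = 3,  s_5 = 14,  s_6 = 13.
The sequence repeats with period 6.
(306 - 0) mod 6 = 0, so s_{306} = s_0 = 13.

13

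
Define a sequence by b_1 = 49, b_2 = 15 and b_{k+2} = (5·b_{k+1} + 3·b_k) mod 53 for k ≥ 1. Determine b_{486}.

28

Listing terms: b_1 = 49, b_2 = 15, b_3 = 10, b_4 = 42, b_5 = 28, b_6 = 1, b_7 = 36, b_8 = 24, b_9 = 16, b_{10} = 46, b_{11} = 13, b_{12} = 44, b_{13} = 47, b_{14} = 49, b_{15} = 15.
Since (b_{14}, b_{15}) = (b_1, b_2) = (49, 15) (two consecutive terms determine the rest), the sequence is periodic with period 13.
So b_{486} = b_{1 + ((486-1) mod 13)} = b_5 = 28.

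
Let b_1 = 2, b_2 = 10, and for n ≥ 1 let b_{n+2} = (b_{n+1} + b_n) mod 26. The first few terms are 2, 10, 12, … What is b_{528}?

8

Computing terms: b_1 = 2; b_2 = 10; b_3 = 12; b_4 = 22; b_5 = 8; b_6 = 4; b_7 = 12; b_8 = 16; b_9 = 2; b_{10} = 18; b_{11} = 20; b_{12} = 12; b_{13} = 6; b_{14} = 18; b_{15} = 24; b_{16} = 16; b_{17} = 14; b_{18} = 4; b_{19} = 18; b_{20} = 22; b_{21} = 14; b_{22} = 10; b_{23} = 24; b_{24} = 8; b_{25} = 6; b_{26} = 14; b_{27} = 20; b_{28} = 8; b_{29} = 2; b_{30} = 10.
Since (b_{29}, b_{30}) = (b_1, b_2) = (2, 10) (two consecutive terms determine the rest), the sequence is periodic with period 28.
So b_{528} = b_{1 + ((528-1) mod 28)} = b_{24} = 8.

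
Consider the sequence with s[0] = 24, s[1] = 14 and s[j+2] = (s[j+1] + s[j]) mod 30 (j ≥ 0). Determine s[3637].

16

Computing terms: s[0] = 24; s[1] = 14; s[2] = 8; s[3] = 22; s[4] = 0; s[5] = 22; s[6] = 22; s[7] = 14; s[8] = 6; s[9] = 20; s[10] = 26; s[11] = 16; s[12] = 12; s[13] = 28; s[14] = 10; s[15] = 8; s[16] = 18; s[17] = 26; s[18] = 14; s[19] = 10; s[20] = 24; s[21] = 4; s[22] = 28; s[23] = 2; s[24] = 0; s[25] = 2; s[26] = 2; s[27] = 4; s[28] = 6; s[29] = 10; s[30] = 16; s[31] = 26; s[32] = 12; s[33] = 8; s[34] = 20; s[35] = 28; s[36] = 18; s[37] = 16; s[38] = 4; s[39] = 20; s[40] = 24; s[41] = 14.
Since (s[40], s[41]) = (s[0], s[1]) = (24, 14) (two consecutive terms determine the rest), the sequence is periodic with period 40.
(3637 - 0) mod 40 = 37, so s[3637] = s[37] = 16.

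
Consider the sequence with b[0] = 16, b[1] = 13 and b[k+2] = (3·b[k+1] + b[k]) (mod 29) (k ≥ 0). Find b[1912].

11

Computing terms: b[0] = 16,  b[1] = 13,  b[2] = 26,  b[3] = 4,  b[4] = 9,  b[5] = 2,  b[6] = 15,  b[7] = 18,  b[8] = 11,  b[9] = 22,  b[10] = 19,  b[11] = 21,  b[12] = 24,  b[13] = 6,  b[14] = 13,  b[15] = 16,  b[16] = 3,  b[17] = 25,  b[18] = 20,  b[19] = 27,  b[20] = 14,  b[21] = 11,  b[22] = 18,  b[23] = 7,  b[24] = 10,  b[25] = 8,  b[26] = 5,  b[27] = 23,  b[28] = 16,  b[29] = 13.
Since (b[28], b[29]) = (b[0], b[1]) = (16, 13) (two consecutive terms determine the rest), the sequence is periodic with period 28.
So b[1912] = b[0 + ((1912-0) mod 28)] = b[8] = 11.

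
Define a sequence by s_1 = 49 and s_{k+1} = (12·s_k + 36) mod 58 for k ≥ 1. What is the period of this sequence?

Computing terms: s_1 = 49; s_2 = 44; s_3 = 42; s_4 = 18; s_5 = 20; s_6 = 44.
Since s_6 = s_2 = 44, the sequence is eventually periodic: after a pre-period of length 1 it cycles with period 4.

4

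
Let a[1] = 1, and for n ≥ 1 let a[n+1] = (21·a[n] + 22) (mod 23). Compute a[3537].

4

We have a[1] = 1; a[2] = 20; a[3] = 5; a[4] = 12; a[5] = 21; a[6] = 3; a[7] = 16; a[8] = 13; a[9] = 19; a[10] = 7; a[11] = 8; a[12] = 6; a[13] = 10; a[14] = 2; a[15] = 18; a[16] = 9; a[17] = 4; a[18] = 14; a[19] = 17; a[20] = 11; a[21] = 0; a[22] = 22; a[23] = 1.
Since a[23] = a[1] = 1, the sequence is periodic with period 22.
(3537 - 1) mod 22 = 16, so a[3537] = a[17] = 4.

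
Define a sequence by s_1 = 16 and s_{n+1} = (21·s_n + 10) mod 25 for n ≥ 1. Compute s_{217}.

21

Computing terms: s_1 = 16; s_2 = 21; s_3 = 1; s_4 = 6; s_5 = 11; s_6 = 16.
The sequence repeats with period 5.
So s_{217} = s_{1 + ((217-1) mod 5)} = s_2 = 21.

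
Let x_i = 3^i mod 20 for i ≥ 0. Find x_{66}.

We have x_0 = 1; x_1 = 3; x_2 = 9; x_3 = 7; x_4 = 1.
Since x_4 = x_0 = 1, the sequence is periodic with period 4.
(66 - 0) mod 4 = 2, so x_{66} = x_2 = 9.

9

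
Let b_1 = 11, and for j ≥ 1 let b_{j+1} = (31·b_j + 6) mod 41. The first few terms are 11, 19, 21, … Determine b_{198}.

36

We have b_1 = 11, b_2 = 19, b_3 = 21, b_4 = 1, b_5 = 37, b_6 = 5, b_7 = 38, b_8 = 36, b_9 = 15, b_{10} = 20, b_{11} = 11.
The sequence repeats with period 10.
(198 - 1) mod 10 = 7, so b_{198} = b_8 = 36.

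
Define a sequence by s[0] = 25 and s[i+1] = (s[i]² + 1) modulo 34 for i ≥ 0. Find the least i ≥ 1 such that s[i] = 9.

Listing terms: s[0] = 25, s[1] = 14, s[2] = 27, s[3] = 16, s[4] = 19, s[5] = 22, s[6] = 9, s[7] = 14.
Since s[7] = s[1] = 14, the sequence is eventually periodic: after a pre-period of length 1 it cycles with period 6.
The value 9 first appears (with i ≥ 1) at s[6].

6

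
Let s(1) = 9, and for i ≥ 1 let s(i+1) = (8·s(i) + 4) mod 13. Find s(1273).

9

Listing terms: s(1) = 9; s(2) = 11; s(3) = 1; s(4) = 12; s(5) = 9.
Since s(5) = s(1) = 9, the sequence is periodic with period 4.
So s(1273) = s(1 + ((1273-1) mod 4)) = s(1) = 9.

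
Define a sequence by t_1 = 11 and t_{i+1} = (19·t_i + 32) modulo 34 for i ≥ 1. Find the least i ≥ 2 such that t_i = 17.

Listing terms: t_1 = 11, t_2 = 3, t_3 = 21, t_4 = 23, t_5 = 27, t_6 = 1, t_7 = 17, t_8 = 15, t_9 = 11.
Since t_9 = t_1 = 11, the sequence is periodic with period 8.
The value 17 first appears (with i ≥ 2) at t_7.

7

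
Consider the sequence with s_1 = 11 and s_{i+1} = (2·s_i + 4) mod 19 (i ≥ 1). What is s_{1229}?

We have s_1 = 11, s_2 = 7, s_3 = 18, s_4 = 2, s_5 = 8, s_6 = 1, s_7 = 6, s_8 = 16, s_9 = 17, s_{10} = 0, s_{11} = 4, s_{12} = 12, s_{13} = 9, s_{14} = 3, s_{15} = 10, s_{16} = 5, s_{17} = 14, s_{18} = 13, s_{19} = 11.
The sequence repeats with period 18.
(1229 - 1) mod 18 = 4, so s_{1229} = s_5 = 8.

8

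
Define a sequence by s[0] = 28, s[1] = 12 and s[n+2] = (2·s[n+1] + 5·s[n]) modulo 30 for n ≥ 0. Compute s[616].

Listing terms: s[0] = 28,  s[1] = 12,  s[2] = 14,  s[3] = 28,  s[4] = 6,  s[5] = 2,  s[6] = 4,  s[7] = 18,  s[8] = 26,  s[9] = 22,  s[10] = 24,  s[11] = 8,  s[12] = 16,  s[13] = 12,  s[14] = 14.
Since (s[13], s[14]) = (s[1], s[2]) = (12, 14) (two consecutive terms determine the rest), the sequence is eventually periodic: after a pre-period of length 1 it cycles with period 12.
For n ≥ 1, s[n] depends only on (n - 1) mod 12. (616 - 1) mod 12 = 3, so s[616] = s[4] = 6.

6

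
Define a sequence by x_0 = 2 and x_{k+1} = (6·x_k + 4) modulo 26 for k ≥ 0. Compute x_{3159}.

6

Listing terms: x_0 = 2,  x_1 = 16,  x_2 = 22,  x_3 = 6,  x_4 = 14,  x_5 = 10,  x_6 = 12,  x_7 = 24,  x_8 = 18,  x_9 = 8,  x_{10} = 0,  x_{11} = 4,  x_{12} = 2.
The sequence repeats with period 12.
(3159 - 0) mod 12 = 3, so x_{3159} = x_3 = 6.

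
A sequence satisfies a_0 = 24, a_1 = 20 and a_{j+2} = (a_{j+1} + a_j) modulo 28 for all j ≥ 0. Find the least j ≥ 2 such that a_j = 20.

a_0 = 24, a_1 = 20, a_2 = 16, a_3 = 8, a_4 = 24, a_5 = 4, a_6 = 0, a_7 = 4, a_8 = 4, a_9 = 8, a_{10} = 12, a_{11} = 20, a_{12} = 4, a_{13} = 24, a_{14} = 0, a_{15} = 24, a_{16} = 24, a_{17} = 20.
Since (a_{16}, a_{17}) = (a_0, a_1) = (24, 20) (two consecutive terms determine the rest), the sequence is periodic with period 16.
The value 20 first appears (with j ≥ 2) at a_{11}.

11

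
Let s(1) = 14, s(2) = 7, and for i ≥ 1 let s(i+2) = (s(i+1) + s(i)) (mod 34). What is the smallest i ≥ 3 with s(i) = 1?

26

Computing terms: s(1) = 14, s(2) = 7, s(3) = 21, s(4) = 28, s(5) = 15, s(6) = 9, s(7) = 24, s(8) = 33, s(9) = 23, s(10) = 22, s(11) = 11, s(12) = 33, s(13) = 10, s(14) = 9, s(15) = 19, s(16) = 28, s(17) = 13, s(18) = 7, s(19) = 20, s(20) = 27, s(21) = 13, s(22) = 6, s(23) = 19, s(24) = 25, s(25) = 10, s(26) = 1, s(27) = 11, s(28) = 12, s(29) = 23, s(30) = 1, s(31) = 24, s(32) = 25, s(33) = 15, s(34) = 6, s(35) = 21, s(36) = 27, s(37) = 14, s(38) = 7.
The sequence repeats with period 36.
The value 1 first appears (with i ≥ 3) at s(26).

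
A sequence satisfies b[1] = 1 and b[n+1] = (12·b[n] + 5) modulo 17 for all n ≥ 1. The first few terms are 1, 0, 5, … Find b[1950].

Listing terms: b[1] = 1,  b[2] = 0,  b[3] = 5,  b[4] = 14,  b[5] = 3,  b[6] = 7,  b[7] = 4,  b[8] = 2,  b[9] = 12,  b[10] = 13,  b[11] = 8,  b[12] = 16,  b[13] = 10,  b[14] = 6,  b[15] = 9,  b[16] = 11,  b[17] = 1.
The sequence repeats with period 16.
(1950 - 1) mod 16 = 13, so b[1950] = b[14] = 6.

6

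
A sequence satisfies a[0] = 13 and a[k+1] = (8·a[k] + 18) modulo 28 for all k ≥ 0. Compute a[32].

22

Computing terms: a[0] = 13; a[1] = 10; a[2] = 14; a[3] = 18; a[4] = 22; a[5] = 26; a[6] = 2; a[7] = 6; a[8] = 10.
Since a[8] = a[1] = 10, the sequence is eventually periodic: after a pre-period of length 1 it cycles with period 7.
For k ≥ 1, a[k] depends only on (k - 1) mod 7. (32 - 1) mod 7 = 3, so a[32] = a[4] = 22.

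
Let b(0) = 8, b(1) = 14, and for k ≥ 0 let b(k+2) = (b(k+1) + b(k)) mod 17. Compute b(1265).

9

We have b(0) = 8; b(1) = 14; b(2) = 5; b(3) = 2; b(4) = 7; b(5) = 9; b(6) = 16; b(7) = 8; b(8) = 7; b(9) = 15; b(10) = 5; b(11) = 3; b(12) = 8; b(13) = 11; b(14) = 2; b(15) = 13; b(16) = 15; b(17) = 11; b(18) = 9; b(19) = 3; b(20) = 12; b(21) = 15; b(22) = 10; b(23) = 8; b(24) = 1; b(25) = 9; b(26) = 10; b(27) = 2; b(28) = 12; b(29) = 14; b(30) = 9; b(31) = 6; b(32) = 15; b(33) = 4; b(34) = 2; b(35) = 6; b(36) = 8; b(37) = 14.
The sequence repeats with period 36.
(1265 - 0) mod 36 = 5, so b(1265) = b(5) = 9.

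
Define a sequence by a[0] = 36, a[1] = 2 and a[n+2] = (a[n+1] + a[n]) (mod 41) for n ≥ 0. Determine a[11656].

31

Computing terms: a[0] = 36,  a[1] = 2,  a[2] = 38,  a[3] = 40,  a[4] = 37,  a[5] = 36,  a[6] = 32,  a[7] = 27,  a[8] = 18,  a[9] = 4,  a[10] = 22,  a[11] = 26,  a[12] = 7,  a[13] = 33,  a[14] = 40,  a[15] = 32,  a[16] = 31,  a[17] = 22,  a[18] = 12,  a[19] = 34,  a[20] = 5,  a[21] = 39,  a[22] = 3,  a[23] = 1,  a[24] = 4,  a[25] = 5,  a[26] = 9,  a[27] = 14,  a[28] = 23,  a[29] = 37,  a[30] = 19,  a[31] = 15,  a[32] = 34,  a[33] = 8,  a[34] = 1,  a[35] = 9,  a[36] = 10,  a[37] = 19,  a[38] = 29,  a[39] = 7,  a[40] = 36,  a[41] = 2.
The sequence repeats with period 40.
So a[11656] = a[0 + ((11656-0) mod 40)] = a[16] = 31.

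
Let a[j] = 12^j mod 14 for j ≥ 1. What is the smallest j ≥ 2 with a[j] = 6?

a[1] = 12, a[2] = 4, a[3] = 6, a[4] = 2, a[5] = 10, a[6] = 8, a[7] = 12.
Since a[7] = a[1] = 12, the sequence is periodic with period 6.
The value 6 first appears (with j ≥ 2) at a[3].

3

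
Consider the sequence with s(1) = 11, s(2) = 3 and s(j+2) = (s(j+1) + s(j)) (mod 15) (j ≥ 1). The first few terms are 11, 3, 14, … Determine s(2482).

3

s(1) = 11, s(2) = 3, s(3) = 14, s(4) = 2, s(5) = 1, s(6) = 3, s(7) = 4, s(8) = 7, s(9) = 11, s(10) = 3.
The sequence repeats with period 8.
(2482 - 1) mod 8 = 1, so s(2482) = s(2) = 3.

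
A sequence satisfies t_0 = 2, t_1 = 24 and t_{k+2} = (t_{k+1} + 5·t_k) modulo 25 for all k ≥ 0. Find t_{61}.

Listing terms: t_0 = 2,  t_1 = 24,  t_2 = 9,  t_3 = 4,  t_4 = 24,  t_5 = 19,  t_6 = 14,  t_7 = 9,  t_8 = 4.
Since (t_7, t_8) = (t_2, t_3) = (9, 4) (two consecutive terms determine the rest), the sequence is eventually periodic: after a pre-period of length 2 it cycles with period 5.
For k ≥ 2, t_k depends only on (k - 2) mod 5. (61 - 2) mod 5 = 4, so t_{61} = t_6 = 14.

14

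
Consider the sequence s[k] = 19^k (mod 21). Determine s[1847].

s[0] = 1; s[1] = 19; s[2] = 4; s[3] = 13; s[4] = 16; s[5] = 10; s[6] = 1.
Since s[6] = s[0] = 1, the sequence is periodic with period 6.
So s[1847] = s[0 + ((1847-0) mod 6)] = s[5] = 10.

10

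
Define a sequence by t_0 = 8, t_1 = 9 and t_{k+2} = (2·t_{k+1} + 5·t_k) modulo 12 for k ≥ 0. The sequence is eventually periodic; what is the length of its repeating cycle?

We have t_0 = 8, t_1 = 9, t_2 = 10, t_3 = 5, t_4 = 0, t_5 = 1, t_6 = 2, t_7 = 9, t_8 = 4, t_9 = 5, t_{10} = 6, t_{11} = 1, t_{12} = 8, t_{13} = 9.
The sequence repeats with period 12.

12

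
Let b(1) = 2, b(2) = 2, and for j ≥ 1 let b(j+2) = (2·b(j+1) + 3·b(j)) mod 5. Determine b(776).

We have b(1) = 2,  b(2) = 2,  b(3) = 0,  b(4) = 1,  b(5) = 2,  b(6) = 2.
The sequence repeats with period 4.
So b(776) = b(1 + ((776-1) mod 4)) = b(4) = 1.

1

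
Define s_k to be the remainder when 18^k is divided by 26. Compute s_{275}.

s_1 = 18, s_2 = 12, s_3 = 8, s_4 = 14, s_5 = 18.
Since s_5 = s_1 = 18, the sequence is periodic with period 4.
(275 - 1) mod 4 = 2, so s_{275} = s_3 = 8.

8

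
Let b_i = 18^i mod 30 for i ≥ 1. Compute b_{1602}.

24

b_1 = 18; b_2 = 24; b_3 = 12; b_4 = 6; b_5 = 18.
Since b_5 = b_1 = 18, the sequence is periodic with period 4.
So b_{1602} = b_{1 + ((1602-1) mod 4)} = b_2 = 24.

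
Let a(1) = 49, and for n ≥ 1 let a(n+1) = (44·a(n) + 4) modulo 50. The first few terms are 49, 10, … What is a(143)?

Computing terms: a(1) = 49, a(2) = 10, a(3) = 44, a(4) = 40, a(5) = 14, a(6) = 20, a(7) = 34, a(8) = 0, a(9) = 4, a(10) = 30, a(11) = 24, a(12) = 10.
Since a(12) = a(2) = 10, the sequence is eventually periodic: after a pre-period of length 1 it cycles with period 10.
For n ≥ 2, a(n) depends only on (n - 2) mod 10. (143 - 2) mod 10 = 1, so a(143) = a(3) = 44.

44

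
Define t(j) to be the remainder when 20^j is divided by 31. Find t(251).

Computing terms: t(0) = 1, t(1) = 20, t(2) = 28, t(3) = 2, t(4) = 9, t(5) = 25, t(6) = 4, t(7) = 18, t(8) = 19, t(9) = 8, t(10) = 5, t(11) = 7, t(12) = 16, t(13) = 10, t(14) = 14, t(15) = 1.
Since t(15) = t(0) = 1, the sequence is periodic with period 15.
So t(251) = t(0 + ((251-0) mod 15)) = t(11) = 7.

7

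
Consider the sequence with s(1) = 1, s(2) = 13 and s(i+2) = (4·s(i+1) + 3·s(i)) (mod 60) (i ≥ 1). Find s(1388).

19

s(1) = 1; s(2) = 13; s(3) = 55; s(4) = 19; s(5) = 1; s(6) = 1; s(7) = 7; s(8) = 31; s(9) = 25; s(10) = 13; s(11) = 7; s(12) = 7; s(13) = 49; s(14) = 37; s(15) = 55; s(16) = 31; s(17) = 49; s(18) = 49; s(19) = 43; s(20) = 19; s(21) = 25; s(22) = 37; s(23) = 43; s(24) = 43; s(25) = 1; s(26) = 13.
The sequence repeats with period 24.
So s(1388) = s(1 + ((1388-1) mod 24)) = s(20) = 19.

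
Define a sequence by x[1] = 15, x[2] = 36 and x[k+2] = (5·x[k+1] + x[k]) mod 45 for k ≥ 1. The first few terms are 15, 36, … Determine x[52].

x[1] = 15; x[2] = 36; x[3] = 15; x[4] = 21; x[5] = 30; x[6] = 36; x[7] = 30; x[8] = 6; x[9] = 15; x[10] = 36.
The sequence repeats with period 8.
So x[52] = x[1 + ((52-1) mod 8)] = x[4] = 21.

21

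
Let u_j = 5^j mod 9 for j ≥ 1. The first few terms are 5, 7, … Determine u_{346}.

4

We have u_1 = 5,  u_2 = 7,  u_3 = 8,  u_4 = 4,  u_5 = 2,  u_6 = 1,  u_7 = 5.
Since u_7 = u_1 = 5, the sequence is periodic with period 6.
(346 - 1) mod 6 = 3, so u_{346} = u_4 = 4.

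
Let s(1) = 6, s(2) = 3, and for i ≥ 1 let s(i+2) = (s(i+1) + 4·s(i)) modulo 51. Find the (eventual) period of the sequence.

s(1) = 6, s(2) = 3, s(3) = 27, s(4) = 39, s(5) = 45, s(6) = 48, s(7) = 24, s(8) = 12, s(9) = 6, s(10) = 3.
Since (s(9), s(10)) = (s(1), s(2)) = (6, 3) (two consecutive terms determine the rest), the sequence is periodic with period 8.

8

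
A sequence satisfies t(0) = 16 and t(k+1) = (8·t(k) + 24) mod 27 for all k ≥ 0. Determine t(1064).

25

Computing terms: t(0) = 16,  t(1) = 17,  t(2) = 25,  t(3) = 8,  t(4) = 7,  t(5) = 26,  t(6) = 16.
Since t(6) = t(0) = 16, the sequence is periodic with period 6.
(1064 - 0) mod 6 = 2, so t(1064) = t(2) = 25.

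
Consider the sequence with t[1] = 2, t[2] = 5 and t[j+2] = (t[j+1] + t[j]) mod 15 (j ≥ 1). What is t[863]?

2

Computing terms: t[1] = 2,  t[2] = 5,  t[3] = 7,  t[4] = 12,  t[5] = 4,  t[6] = 1,  t[7] = 5,  t[8] = 6,  t[9] = 11,  t[10] = 2,  t[11] = 13,  t[12] = 0,  t[13] = 13,  t[14] = 13,  t[15] = 11,  t[16] = 9,  t[17] = 5,  t[18] = 14,  t[19] = 4,  t[20] = 3,  t[21] = 7,  t[22] = 10,  t[23] = 2,  t[24] = 12,  t[25] = 14,  t[26] = 11,  t[27] = 10,  t[28] = 6,  t[29] = 1,  t[30] = 7,  t[31] = 8,  t[32] = 0,  t[33] = 8,  t[34] = 8,  t[35] = 1,  t[36] = 9,  t[37] = 10,  t[38] = 4,  t[39] = 14,  t[40] = 3,  t[41] = 2,  t[42] = 5.
Since (t[41], t[42]) = (t[1], t[2]) = (2, 5) (two consecutive terms determine the rest), the sequence is periodic with period 40.
(863 - 1) mod 40 = 22, so t[863] = t[23] = 2.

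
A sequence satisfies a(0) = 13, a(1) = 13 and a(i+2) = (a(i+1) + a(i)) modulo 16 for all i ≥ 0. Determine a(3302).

Computing terms: a(0) = 13, a(1) = 13, a(2) = 10, a(3) = 7, a(4) = 1, a(5) = 8, a(6) = 9, a(7) = 1, a(8) = 10, a(9) = 11, a(10) = 5, a(11) = 0, a(12) = 5, a(13) = 5, a(14) = 10, a(15) = 15, a(16) = 9, a(17) = 8, a(18) = 1, a(19) = 9, a(20) = 10, a(21) = 3, a(22) = 13, a(23) = 0, a(24) = 13, a(25) = 13.
Since (a(24), a(25)) = (a(0), a(1)) = (13, 13) (two consecutive terms determine the rest), the sequence is periodic with period 24.
(3302 - 0) mod 24 = 14, so a(3302) = a(14) = 10.

10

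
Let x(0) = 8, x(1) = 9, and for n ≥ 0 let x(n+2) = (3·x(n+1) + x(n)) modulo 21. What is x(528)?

We have x(0) = 8,  x(1) = 9,  x(2) = 14,  x(3) = 9,  x(4) = 20,  x(5) = 6,  x(6) = 17,  x(7) = 15,  x(8) = 20,  x(9) = 12,  x(10) = 14,  x(11) = 12,  x(12) = 8,  x(13) = 15,  x(14) = 11,  x(15) = 6,  x(16) = 8,  x(17) = 9.
Since (x(16), x(17)) = (x(0), x(1)) = (8, 9) (two consecutive terms determine the rest), the sequence is periodic with period 16.
So x(528) = x(0 + ((528-0) mod 16)) = x(0) = 8.

8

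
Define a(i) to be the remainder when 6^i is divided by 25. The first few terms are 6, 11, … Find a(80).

Listing terms: a(1) = 6, a(2) = 11, a(3) = 16, a(4) = 21, a(5) = 1, a(6) = 6.
The sequence repeats with period 5.
So a(80) = a(1 + ((80-1) mod 5)) = a(5) = 1.

1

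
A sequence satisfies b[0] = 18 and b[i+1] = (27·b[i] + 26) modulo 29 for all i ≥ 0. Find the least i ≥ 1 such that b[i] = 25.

10

b[0] = 18,  b[1] = 19,  b[2] = 17,  b[3] = 21,  b[4] = 13,  b[5] = 0,  b[6] = 26,  b[7] = 3,  b[8] = 20,  b[9] = 15,  b[10] = 25,  b[11] = 5,  b[12] = 16,  b[13] = 23,  b[14] = 9,  b[15] = 8,  b[16] = 10,  b[17] = 6,  b[18] = 14,  b[19] = 27,  b[20] = 1,  b[21] = 24,  b[22] = 7,  b[23] = 12,  b[24] = 2,  b[25] = 22,  b[26] = 11,  b[27] = 4,  b[28] = 18.
Since b[28] = b[0] = 18, the sequence is periodic with period 28.
The value 25 first appears (with i ≥ 1) at b[10].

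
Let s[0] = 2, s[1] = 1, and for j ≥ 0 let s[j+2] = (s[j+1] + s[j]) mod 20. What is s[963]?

Computing terms: s[0] = 2,  s[1] = 1,  s[2] = 3,  s[3] = 4,  s[4] = 7,  s[5] = 11,  s[6] = 18,  s[7] = 9,  s[8] = 7,  s[9] = 16,  s[10] = 3,  s[11] = 19,  s[12] = 2,  s[13] = 1.
Since (s[12], s[13]) = (s[0], s[1]) = (2, 1) (two consecutive terms determine the rest), the sequence is periodic with period 12.
(963 - 0) mod 12 = 3, so s[963] = s[3] = 4.

4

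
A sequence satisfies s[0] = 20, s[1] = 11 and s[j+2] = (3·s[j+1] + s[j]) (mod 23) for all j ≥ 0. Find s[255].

11

Listing terms: s[0] = 20, s[1] = 11, s[2] = 7, s[3] = 9, s[4] = 11, s[5] = 19, s[6] = 22, s[7] = 16, s[8] = 1, s[9] = 19, s[10] = 12, s[11] = 9, s[12] = 16, s[13] = 11, s[14] = 3, s[15] = 20, s[16] = 17, s[17] = 2, s[18] = 0, s[19] = 2, s[20] = 6, s[21] = 20, s[22] = 20, s[23] = 11.
The sequence repeats with period 22.
(255 - 0) mod 22 = 13, so s[255] = s[13] = 11.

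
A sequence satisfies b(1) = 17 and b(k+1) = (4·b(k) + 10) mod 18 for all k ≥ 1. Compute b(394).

Listing terms: b(1) = 17; b(2) = 6; b(3) = 16; b(4) = 2; b(5) = 0; b(6) = 10; b(7) = 14; b(8) = 12; b(9) = 4; b(10) = 8; b(11) = 6.
Since b(11) = b(2) = 6, the sequence is eventually periodic: after a pre-period of length 1 it cycles with period 9.
For k ≥ 2, b(k) depends only on (k - 2) mod 9. (394 - 2) mod 9 = 5, so b(394) = b(7) = 14.

14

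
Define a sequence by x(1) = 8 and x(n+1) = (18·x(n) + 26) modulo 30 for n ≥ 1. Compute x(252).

Computing terms: x(1) = 8; x(2) = 20; x(3) = 26; x(4) = 14; x(5) = 8.
Since x(5) = x(1) = 8, the sequence is periodic with period 4.
So x(252) = x(1 + ((252-1) mod 4)) = x(4) = 14.

14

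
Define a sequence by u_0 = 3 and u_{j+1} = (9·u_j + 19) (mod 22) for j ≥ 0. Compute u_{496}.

u_0 = 3; u_1 = 2; u_2 = 15; u_3 = 0; u_4 = 19; u_5 = 14; u_6 = 13; u_7 = 4; u_8 = 11; u_9 = 8; u_{10} = 3.
Since u_{10} = u_0 = 3, the sequence is periodic with period 10.
So u_{496} = u_{0 + ((496-0) mod 10)} = u_6 = 13.

13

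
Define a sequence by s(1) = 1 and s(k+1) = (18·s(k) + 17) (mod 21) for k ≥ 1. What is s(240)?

We have s(1) = 1; s(2) = 14; s(3) = 17; s(4) = 8; s(5) = 14.
Since s(5) = s(2) = 14, the sequence is eventually periodic: after a pre-period of length 1 it cycles with period 3.
For k ≥ 2, s(k) depends only on (k - 2) mod 3. (240 - 2) mod 3 = 1, so s(240) = s(3) = 17.

17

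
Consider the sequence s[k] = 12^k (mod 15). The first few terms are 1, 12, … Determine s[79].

3

s[0] = 1,  s[1] = 12,  s[2] = 9,  s[3] = 3,  s[4] = 6,  s[5] = 12.
Since s[5] = s[1] = 12, the sequence is eventually periodic: after a pre-period of length 1 it cycles with period 4.
For k ≥ 1, s[k] depends only on (k - 1) mod 4. (79 - 1) mod 4 = 2, so s[79] = s[3] = 3.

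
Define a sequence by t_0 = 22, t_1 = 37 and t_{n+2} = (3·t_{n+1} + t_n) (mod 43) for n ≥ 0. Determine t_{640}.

t_0 = 22; t_1 = 37; t_2 = 4; t_3 = 6; t_4 = 22; t_5 = 29; t_6 = 23; t_7 = 12; t_8 = 16; t_9 = 17; t_{10} = 24; t_{11} = 3; t_{12} = 33; t_{13} = 16; t_{14} = 38; t_{15} = 1; t_{16} = 41; t_{17} = 38; t_{18} = 26; t_{19} = 30; t_{20} = 30; t_{21} = 34; t_{22} = 3; t_{23} = 0; t_{24} = 3; t_{25} = 9; t_{26} = 30; t_{27} = 13; t_{28} = 26; t_{29} = 5; t_{30} = 41; t_{31} = 42; t_{32} = 38; t_{33} = 27; t_{34} = 33; t_{35} = 40; t_{36} = 24; t_{37} = 26; t_{38} = 16; t_{39} = 31; t_{40} = 23; t_{41} = 14; t_{42} = 22; t_{43} = 37.
The sequence repeats with period 42.
So t_{640} = t_{0 + ((640-0) mod 42)} = t_{10} = 24.

24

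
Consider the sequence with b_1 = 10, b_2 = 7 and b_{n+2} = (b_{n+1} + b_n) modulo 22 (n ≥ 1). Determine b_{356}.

21

Computing terms: b_1 = 10,  b_2 = 7,  b_3 = 17,  b_4 = 2,  b_5 = 19,  b_6 = 21,  b_7 = 18,  b_8 = 17,  b_9 = 13,  b_{10} = 8,  b_{11} = 21,  b_{12} = 7,  b_{13} = 6,  b_{14} = 13,  b_{15} = 19,  b_{16} = 10,  b_{17} = 7.
Since (b_{16}, b_{17}) = (b_1, b_2) = (10, 7) (two consecutive terms determine the rest), the sequence is periodic with period 15.
So b_{356} = b_{1 + ((356-1) mod 15)} = b_{11} = 21.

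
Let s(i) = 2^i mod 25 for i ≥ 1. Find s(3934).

s(1) = 2; s(2) = 4; s(3) = 8; s(4) = 16; s(5) = 7; s(6) = 14; s(7) = 3; s(8) = 6; s(9) = 12; s(10) = 24; s(11) = 23; s(12) = 21; s(13) = 17; s(14) = 9; s(15) = 18; s(16) = 11; s(17) = 22; s(18) = 19; s(19) = 13; s(20) = 1; s(21) = 2.
The sequence repeats with period 20.
(3934 - 1) mod 20 = 13, so s(3934) = s(14) = 9.

9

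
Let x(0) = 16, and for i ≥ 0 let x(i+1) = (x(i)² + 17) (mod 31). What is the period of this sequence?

4

Listing terms: x(0) = 16,  x(1) = 25,  x(2) = 22,  x(3) = 5,  x(4) = 11,  x(5) = 14,  x(6) = 27,  x(7) = 2,  x(8) = 21,  x(9) = 24,  x(10) = 4,  x(11) = 2.
Since x(11) = x(7) = 2, the sequence is eventually periodic: after a pre-period of length 7 it cycles with period 4.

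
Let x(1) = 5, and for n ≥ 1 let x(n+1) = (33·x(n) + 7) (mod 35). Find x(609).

20

Computing terms: x(1) = 5,  x(2) = 32,  x(3) = 13,  x(4) = 16,  x(5) = 10,  x(6) = 22,  x(7) = 33,  x(8) = 11,  x(9) = 20,  x(10) = 2,  x(11) = 3,  x(12) = 1,  x(13) = 5.
Since x(13) = x(1) = 5, the sequence is periodic with period 12.
(609 - 1) mod 12 = 8, so x(609) = x(9) = 20.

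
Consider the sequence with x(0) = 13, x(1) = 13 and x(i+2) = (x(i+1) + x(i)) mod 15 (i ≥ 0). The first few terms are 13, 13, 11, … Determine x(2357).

2

We have x(0) = 13; x(1) = 13; x(2) = 11; x(3) = 9; x(4) = 5; x(5) = 14; x(6) = 4; x(7) = 3; x(8) = 7; x(9) = 10; x(10) = 2; x(11) = 12; x(12) = 14; x(13) = 11; x(14) = 10; x(15) = 6; x(16) = 1; x(17) = 7; x(18) = 8; x(19) = 0; x(20) = 8; x(21) = 8; x(22) = 1; x(23) = 9; x(24) = 10; x(25) = 4; x(26) = 14; x(27) = 3; x(28) = 2; x(29) = 5; x(30) = 7; x(31) = 12; x(32) = 4; x(33) = 1; x(34) = 5; x(35) = 6; x(36) = 11; x(37) = 2; x(38) = 13; x(39) = 0; x(40) = 13; x(41) = 13.
The sequence repeats with period 40.
(2357 - 0) mod 40 = 37, so x(2357) = x(37) = 2.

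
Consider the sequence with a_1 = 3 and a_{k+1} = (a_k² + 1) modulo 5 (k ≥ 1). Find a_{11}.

0

We have a_1 = 3, a_2 = 0, a_3 = 1, a_4 = 2, a_5 = 0.
Since a_5 = a_2 = 0, the sequence is eventually periodic: after a pre-period of length 1 it cycles with period 3.
For k ≥ 2, a_k depends only on (k - 2) mod 3. (11 - 2) mod 3 = 0, so a_{11} = a_2 = 0.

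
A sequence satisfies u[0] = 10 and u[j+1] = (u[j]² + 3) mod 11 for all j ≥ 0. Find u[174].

Listing terms: u[0] = 10, u[1] = 4, u[2] = 8, u[3] = 1, u[4] = 4.
Since u[4] = u[1] = 4, the sequence is eventually periodic: after a pre-period of length 1 it cycles with period 3.
For j ≥ 1, u[j] depends only on (j - 1) mod 3. (174 - 1) mod 3 = 2, so u[174] = u[3] = 1.

1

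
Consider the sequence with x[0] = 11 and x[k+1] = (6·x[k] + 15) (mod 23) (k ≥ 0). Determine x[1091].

Computing terms: x[0] = 11; x[1] = 12; x[2] = 18; x[3] = 8; x[4] = 17; x[5] = 2; x[6] = 4; x[7] = 16; x[8] = 19; x[9] = 14; x[10] = 7; x[11] = 11.
Since x[11] = x[0] = 11, the sequence is periodic with period 11.
(1091 - 0) mod 11 = 2, so x[1091] = x[2] = 18.

18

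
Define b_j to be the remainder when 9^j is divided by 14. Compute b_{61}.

9

Computing terms: b_0 = 1,  b_1 = 9,  b_2 = 11,  b_3 = 1.
The sequence repeats with period 3.
So b_{61} = b_{0 + ((61-0) mod 3)} = b_1 = 9.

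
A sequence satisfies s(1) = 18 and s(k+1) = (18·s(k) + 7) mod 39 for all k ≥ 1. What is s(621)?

We have s(1) = 18; s(2) = 19; s(3) = 37; s(4) = 10; s(5) = 31; s(6) = 19.
Since s(6) = s(2) = 19, the sequence is eventually periodic: after a pre-period of length 1 it cycles with period 4.
For k ≥ 2, s(k) depends only on (k - 2) mod 4. (621 - 2) mod 4 = 3, so s(621) = s(5) = 31.

31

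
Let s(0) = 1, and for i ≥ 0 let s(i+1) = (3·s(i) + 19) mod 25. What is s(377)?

2

Computing terms: s(0) = 1,  s(1) = 22,  s(2) = 10,  s(3) = 24,  s(4) = 16,  s(5) = 17,  s(6) = 20,  s(7) = 4,  s(8) = 6,  s(9) = 12,  s(10) = 5,  s(11) = 9,  s(12) = 21,  s(13) = 7,  s(14) = 15,  s(15) = 14,  s(16) = 11,  s(17) = 2,  s(18) = 0,  s(19) = 19,  s(20) = 1.
Since s(20) = s(0) = 1, the sequence is periodic with period 20.
(377 - 0) mod 20 = 17, so s(377) = s(17) = 2.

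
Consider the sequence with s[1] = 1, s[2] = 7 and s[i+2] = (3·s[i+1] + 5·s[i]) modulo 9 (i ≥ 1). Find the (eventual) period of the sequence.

12

Listing terms: s[1] = 1, s[2] = 7, s[3] = 8, s[4] = 5, s[5] = 1, s[6] = 1, s[7] = 8, s[8] = 2, s[9] = 1, s[10] = 4, s[11] = 8, s[12] = 8, s[13] = 1, s[14] = 7.
Since (s[13], s[14]) = (s[1], s[2]) = (1, 7) (two consecutive terms determine the rest), the sequence is periodic with period 12.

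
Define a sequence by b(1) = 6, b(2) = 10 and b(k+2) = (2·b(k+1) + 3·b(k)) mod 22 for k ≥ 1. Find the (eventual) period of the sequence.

We have b(1) = 6; b(2) = 10; b(3) = 16; b(4) = 18; b(5) = 18; b(6) = 2; b(7) = 14; b(8) = 12; b(9) = 0; b(10) = 14; b(11) = 6; b(12) = 10.
The sequence repeats with period 10.

10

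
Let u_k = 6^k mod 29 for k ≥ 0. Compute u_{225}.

We have u_0 = 1; u_1 = 6; u_2 = 7; u_3 = 13; u_4 = 20; u_5 = 4; u_6 = 24; u_7 = 28; u_8 = 23; u_9 = 22; u_{10} = 16; u_{11} = 9; u_{12} = 25; u_{13} = 5; u_{14} = 1.
Since u_{14} = u_0 = 1, the sequence is periodic with period 14.
(225 - 0) mod 14 = 1, so u_{225} = u_1 = 6.

6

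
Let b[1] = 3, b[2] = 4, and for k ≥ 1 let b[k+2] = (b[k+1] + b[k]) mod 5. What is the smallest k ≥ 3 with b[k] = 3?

Computing terms: b[1] = 3, b[2] = 4, b[3] = 2, b[4] = 1, b[5] = 3, b[6] = 4.
The sequence repeats with period 4.
The value 3 next appears (with k ≥ 3) at b[5].

5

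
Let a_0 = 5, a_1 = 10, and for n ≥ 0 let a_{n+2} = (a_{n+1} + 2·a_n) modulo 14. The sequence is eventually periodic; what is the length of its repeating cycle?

We have a_0 = 5; a_1 = 10; a_2 = 6; a_3 = 12; a_4 = 10; a_5 = 6.
Since (a_4, a_5) = (a_1, a_2) = (10, 6) (two consecutive terms determine the rest), the sequence is eventually periodic: after a pre-period of length 1 it cycles with period 3.

3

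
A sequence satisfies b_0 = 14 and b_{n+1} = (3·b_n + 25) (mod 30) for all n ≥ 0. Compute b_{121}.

b_0 = 14, b_1 = 7, b_2 = 16, b_3 = 13, b_4 = 4, b_5 = 7.
Since b_5 = b_1 = 7, the sequence is eventually periodic: after a pre-period of length 1 it cycles with period 4.
For n ≥ 1, b_n depends only on (n - 1) mod 4. (121 - 1) mod 4 = 0, so b_{121} = b_1 = 7.

7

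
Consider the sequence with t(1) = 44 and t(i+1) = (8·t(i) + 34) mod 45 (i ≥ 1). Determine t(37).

44

Listing terms: t(1) = 44; t(2) = 26; t(3) = 17; t(4) = 35; t(5) = 44.
Since t(5) = t(1) = 44, the sequence is periodic with period 4.
(37 - 1) mod 4 = 0, so t(37) = t(1) = 44.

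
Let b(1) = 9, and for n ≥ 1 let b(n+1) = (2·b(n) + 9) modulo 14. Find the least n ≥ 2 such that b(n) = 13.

2

We have b(1) = 9, b(2) = 13, b(3) = 7, b(4) = 9.
Since b(4) = b(1) = 9, the sequence is periodic with period 3.
The value 13 first appears (with n ≥ 2) at b(2).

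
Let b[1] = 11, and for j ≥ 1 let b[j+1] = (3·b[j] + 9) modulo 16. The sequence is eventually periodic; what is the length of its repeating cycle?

We have b[1] = 11,  b[2] = 10,  b[3] = 7,  b[4] = 14,  b[5] = 3,  b[6] = 2,  b[7] = 15,  b[8] = 6,  b[9] = 11.
The sequence repeats with period 8.

8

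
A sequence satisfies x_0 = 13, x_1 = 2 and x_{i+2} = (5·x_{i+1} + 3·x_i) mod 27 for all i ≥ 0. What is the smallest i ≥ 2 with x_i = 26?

9

x_0 = 13,  x_1 = 2,  x_2 = 22,  x_3 = 8,  x_4 = 25,  x_5 = 14,  x_6 = 10,  x_7 = 11,  x_8 = 4,  x_9 = 26,  x_{10} = 7,  x_{11} = 5,  x_{12} = 19,  x_{13} = 2,  x_{14} = 13,  x_{15} = 17,  x_{16} = 16,  x_{17} = 23,  x_{18} = 1,  x_{19} = 20,  x_{20} = 22,  x_{21} = 8.
Since (x_{20}, x_{21}) = (x_2, x_3) = (22, 8) (two consecutive terms determine the rest), the sequence is eventually periodic: after a pre-period of length 2 it cycles with period 18.
The value 26 first appears (with i ≥ 2) at x_9.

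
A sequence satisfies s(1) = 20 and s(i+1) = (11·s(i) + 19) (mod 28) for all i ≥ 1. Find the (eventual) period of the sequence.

Computing terms: s(1) = 20; s(2) = 15; s(3) = 16; s(4) = 27; s(5) = 8; s(6) = 23; s(7) = 20.
Since s(7) = s(1) = 20, the sequence is periodic with period 6.

6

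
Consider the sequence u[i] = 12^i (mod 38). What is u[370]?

26

Listing terms: u[1] = 12; u[2] = 30; u[3] = 18; u[4] = 26; u[5] = 8; u[6] = 20; u[7] = 12.
The sequence repeats with period 6.
(370 - 1) mod 6 = 3, so u[370] = u[4] = 26.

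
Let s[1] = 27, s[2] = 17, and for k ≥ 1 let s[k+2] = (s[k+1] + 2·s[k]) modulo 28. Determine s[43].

27

Listing terms: s[1] = 27,  s[2] = 17,  s[3] = 15,  s[4] = 21,  s[5] = 23,  s[6] = 9,  s[7] = 27,  s[8] = 17.
The sequence repeats with period 6.
(43 - 1) mod 6 = 0, so s[43] = s[1] = 27.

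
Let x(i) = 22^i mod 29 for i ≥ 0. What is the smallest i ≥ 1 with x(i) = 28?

7

Computing terms: x(0) = 1; x(1) = 22; x(2) = 20; x(3) = 5; x(4) = 23; x(5) = 13; x(6) = 25; x(7) = 28; x(8) = 7; x(9) = 9; x(10) = 24; x(11) = 6; x(12) = 16; x(13) = 4; x(14) = 1.
Since x(14) = x(0) = 1, the sequence is periodic with period 14.
The value 28 first appears (with i ≥ 1) at x(7).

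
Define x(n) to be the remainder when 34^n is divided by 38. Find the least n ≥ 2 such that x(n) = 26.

12

We have x(1) = 34, x(2) = 16, x(3) = 12, x(4) = 28, x(5) = 2, x(6) = 30, x(7) = 32, x(8) = 24, x(9) = 18, x(10) = 4, x(11) = 22, x(12) = 26, x(13) = 10, x(14) = 36, x(15) = 8, x(16) = 6, x(17) = 14, x(18) = 20, x(19) = 34.
The sequence repeats with period 18.
The value 26 first appears (with n ≥ 2) at x(12).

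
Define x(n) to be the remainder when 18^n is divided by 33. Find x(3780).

12

Computing terms: x(0) = 1, x(1) = 18, x(2) = 27, x(3) = 24, x(4) = 3, x(5) = 21, x(6) = 15, x(7) = 6, x(8) = 9, x(9) = 30, x(10) = 12, x(11) = 18.
Since x(11) = x(1) = 18, the sequence is eventually periodic: after a pre-period of length 1 it cycles with period 10.
For n ≥ 1, x(n) depends only on (n - 1) mod 10. (3780 - 1) mod 10 = 9, so x(3780) = x(10) = 12.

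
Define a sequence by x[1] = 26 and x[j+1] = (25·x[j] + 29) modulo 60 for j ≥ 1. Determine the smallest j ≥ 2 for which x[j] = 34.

Computing terms: x[1] = 26,  x[2] = 19,  x[3] = 24,  x[4] = 29,  x[5] = 34,  x[6] = 39,  x[7] = 44,  x[8] = 49,  x[9] = 54,  x[10] = 59,  x[11] = 4,  x[12] = 9,  x[13] = 14,  x[14] = 19.
Since x[14] = x[2] = 19, the sequence is eventually periodic: after a pre-period of length 1 it cycles with period 12.
The value 34 first appears (with j ≥ 2) at x[5].

5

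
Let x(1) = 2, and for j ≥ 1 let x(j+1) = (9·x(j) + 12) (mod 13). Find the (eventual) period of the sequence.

Computing terms: x(1) = 2,  x(2) = 4,  x(3) = 9,  x(4) = 2.
Since x(4) = x(1) = 2, the sequence is periodic with period 3.

3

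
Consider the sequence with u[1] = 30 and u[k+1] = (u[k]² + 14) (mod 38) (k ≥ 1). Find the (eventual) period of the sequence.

4

We have u[1] = 30; u[2] = 2; u[3] = 18; u[4] = 34; u[5] = 30.
The sequence repeats with period 4.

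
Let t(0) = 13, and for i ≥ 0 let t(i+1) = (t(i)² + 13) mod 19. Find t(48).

14

t(0) = 13,  t(1) = 11,  t(2) = 1,  t(3) = 14,  t(4) = 0,  t(5) = 13.
The sequence repeats with period 5.
(48 - 0) mod 5 = 3, so t(48) = t(3) = 14.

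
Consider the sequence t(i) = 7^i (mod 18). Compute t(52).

7

Listing terms: t(1) = 7; t(2) = 13; t(3) = 1; t(4) = 7.
The sequence repeats with period 3.
So t(52) = t(1 + ((52-1) mod 3)) = t(1) = 7.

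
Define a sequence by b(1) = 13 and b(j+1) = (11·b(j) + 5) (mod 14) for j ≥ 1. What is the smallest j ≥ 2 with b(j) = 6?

4

Listing terms: b(1) = 13; b(2) = 8; b(3) = 9; b(4) = 6; b(5) = 1; b(6) = 2; b(7) = 13.
Since b(7) = b(1) = 13, the sequence is periodic with period 6.
The value 6 first appears (with j ≥ 2) at b(4).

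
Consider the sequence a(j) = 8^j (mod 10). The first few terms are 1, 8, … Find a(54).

a(0) = 1; a(1) = 8; a(2) = 4; a(3) = 2; a(4) = 6; a(5) = 8.
Since a(5) = a(1) = 8, the sequence is eventually periodic: after a pre-period of length 1 it cycles with period 4.
For j ≥ 1, a(j) depends only on (j - 1) mod 4. (54 - 1) mod 4 = 1, so a(54) = a(2) = 4.

4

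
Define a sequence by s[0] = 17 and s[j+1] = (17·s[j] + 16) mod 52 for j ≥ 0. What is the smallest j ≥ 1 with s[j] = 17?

6

Computing terms: s[0] = 17,  s[1] = 45,  s[2] = 1,  s[3] = 33,  s[4] = 5,  s[5] = 49,  s[6] = 17.
Since s[6] = s[0] = 17, the sequence is periodic with period 6.
The value 17 next appears (with j ≥ 1) at s[6].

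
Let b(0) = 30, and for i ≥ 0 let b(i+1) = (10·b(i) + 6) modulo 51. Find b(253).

b(0) = 30; b(1) = 0; b(2) = 6; b(3) = 15; b(4) = 3; b(5) = 36; b(6) = 9; b(7) = 45; b(8) = 48; b(9) = 27; b(10) = 21; b(11) = 12; b(12) = 24; b(13) = 42; b(14) = 18; b(15) = 33; b(16) = 30.
Since b(16) = b(0) = 30, the sequence is periodic with period 16.
So b(253) = b(0 + ((253-0) mod 16)) = b(13) = 42.

42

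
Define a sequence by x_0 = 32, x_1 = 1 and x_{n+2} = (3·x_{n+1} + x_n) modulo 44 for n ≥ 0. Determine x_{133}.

Listing terms: x_0 = 32, x_1 = 1, x_2 = 35, x_3 = 18, x_4 = 1, x_5 = 21, x_6 = 20, x_7 = 37, x_8 = 43, x_9 = 34, x_{10} = 13, x_{11} = 29, x_{12} = 12, x_{13} = 21, x_{14} = 31, x_{15} = 26, x_{16} = 21, x_{17} = 1, x_{18} = 24, x_{19} = 29, x_{20} = 23, x_{21} = 10, x_{22} = 9, x_{23} = 37, x_{24} = 32, x_{25} = 1.
The sequence repeats with period 24.
So x_{133} = x_{0 + ((133-0) mod 24)} = x_{13} = 21.

21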